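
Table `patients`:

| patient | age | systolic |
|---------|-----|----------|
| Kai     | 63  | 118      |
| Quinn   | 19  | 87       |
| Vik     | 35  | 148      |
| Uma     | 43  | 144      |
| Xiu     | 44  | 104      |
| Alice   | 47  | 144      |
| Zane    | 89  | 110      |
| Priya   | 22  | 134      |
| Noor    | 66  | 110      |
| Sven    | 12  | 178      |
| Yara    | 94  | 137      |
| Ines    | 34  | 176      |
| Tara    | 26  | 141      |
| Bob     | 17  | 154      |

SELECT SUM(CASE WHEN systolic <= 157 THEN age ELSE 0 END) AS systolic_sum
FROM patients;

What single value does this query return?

565

patient=Kai: ✓ → 63
patient=Quinn: ✓ → 19
patient=Vik: ✓ → 35
patient=Uma: ✓ → 43
patient=Xiu: ✓ → 44
patient=Alice: ✓ → 47
patient=Zane: ✓ → 89
patient=Priya: ✓ → 22
patient=Noor: ✓ → 66
patient=Sven: ✗
patient=Yara: ✓ → 94
patient=Ines: ✗
patient=Tara: ✓ → 26
patient=Bob: ✓ → 17
systolic_sum = 63 + 19 + 35 + 43 + 44 + 47 + 89 + 22 + 66 + 94 + 26 + 17 = 565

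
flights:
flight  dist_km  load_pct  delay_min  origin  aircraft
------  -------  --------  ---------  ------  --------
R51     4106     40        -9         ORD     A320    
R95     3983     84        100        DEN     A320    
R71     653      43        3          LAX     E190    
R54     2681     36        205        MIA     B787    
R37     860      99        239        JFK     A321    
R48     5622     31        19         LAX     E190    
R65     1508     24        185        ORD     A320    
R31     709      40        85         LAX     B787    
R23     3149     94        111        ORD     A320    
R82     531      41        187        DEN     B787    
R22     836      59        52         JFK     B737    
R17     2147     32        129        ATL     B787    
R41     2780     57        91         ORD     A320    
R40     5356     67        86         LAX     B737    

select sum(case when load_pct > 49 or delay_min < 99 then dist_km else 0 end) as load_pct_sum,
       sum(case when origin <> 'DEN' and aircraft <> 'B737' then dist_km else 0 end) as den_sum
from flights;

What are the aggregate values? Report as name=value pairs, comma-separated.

load_pct_sum=28054, den_sum=24215

[load_pct_sum: load_pct > 49 or delay_min < 99]
flight=R51: ✓ → 4106
flight=R95: ✓ → 3983
flight=R71: ✓ → 653
flight=R54: ✗
flight=R37: ✓ → 860
flight=R48: ✓ → 5622
flight=R65: ✗
flight=R31: ✓ → 709
flight=R23: ✓ → 3149
flight=R82: ✗
flight=R22: ✓ → 836
flight=R17: ✗
flight=R41: ✓ → 2780
flight=R40: ✓ → 5356
load_pct_sum = 4106 + 3983 + 653 + 860 + 5622 + 709 + 3149 + 836 + 2780 + 5356 = 28054
—
[den_sum: origin <> 'DEN' and aircraft <> 'B737']
flight=R51: ✓ → 4106
flight=R95: ✗
flight=R71: ✓ → 653
flight=R54: ✓ → 2681
flight=R37: ✓ → 860
flight=R48: ✓ → 5622
flight=R65: ✓ → 1508
flight=R31: ✓ → 709
flight=R23: ✓ → 3149
flight=R82: ✗
flight=R22: ✗
flight=R17: ✓ → 2147
flight=R41: ✓ → 2780
flight=R40: ✗
den_sum = 4106 + 653 + 2681 + 860 + 5622 + 1508 + 709 + 3149 + 2147 + 2780 = 24215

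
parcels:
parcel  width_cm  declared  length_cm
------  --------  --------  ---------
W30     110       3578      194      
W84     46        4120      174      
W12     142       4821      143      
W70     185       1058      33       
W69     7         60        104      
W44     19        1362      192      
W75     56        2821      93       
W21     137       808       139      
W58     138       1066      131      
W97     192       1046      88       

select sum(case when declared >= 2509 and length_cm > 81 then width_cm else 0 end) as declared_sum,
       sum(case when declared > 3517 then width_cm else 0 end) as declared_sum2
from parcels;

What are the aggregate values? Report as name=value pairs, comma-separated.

declared_sum=354, declared_sum2=298

[declared_sum: declared >= 2509 and length_cm > 81]
parcel=W30: ✓ → 110
parcel=W84: ✓ → 46
parcel=W12: ✓ → 142
parcel=W70: ✗
parcel=W69: ✗
parcel=W44: ✗
parcel=W75: ✓ → 56
parcel=W21: ✗
parcel=W58: ✗
parcel=W97: ✗
declared_sum = 110 + 46 + 142 + 56 = 354
—
[declared_sum2: declared > 3517]
parcel=W30: ✓ → 110
parcel=W84: ✓ → 46
parcel=W12: ✓ → 142
parcel=W70: ✗
parcel=W69: ✗
parcel=W44: ✗
parcel=W75: ✗
parcel=W21: ✗
parcel=W58: ✗
parcel=W97: ✗
declared_sum2 = 110 + 46 + 142 = 298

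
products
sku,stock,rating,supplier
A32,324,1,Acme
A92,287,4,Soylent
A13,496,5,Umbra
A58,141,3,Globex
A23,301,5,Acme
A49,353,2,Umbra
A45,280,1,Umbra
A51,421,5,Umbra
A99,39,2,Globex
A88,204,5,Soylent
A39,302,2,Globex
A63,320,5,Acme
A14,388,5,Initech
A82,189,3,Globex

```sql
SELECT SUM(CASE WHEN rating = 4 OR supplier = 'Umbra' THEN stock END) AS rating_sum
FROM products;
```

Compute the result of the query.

sku=A32: ✗
sku=A92: ✓ → 287
sku=A13: ✓ → 496
sku=A58: ✗
sku=A23: ✗
sku=A49: ✓ → 353
sku=A45: ✓ → 280
sku=A51: ✓ → 421
sku=A99: ✗
sku=A88: ✗
sku=A39: ✗
sku=A63: ✗
sku=A14: ✗
sku=A82: ✗
rating_sum = 287 + 496 + 353 + 280 + 421 = 1837

1837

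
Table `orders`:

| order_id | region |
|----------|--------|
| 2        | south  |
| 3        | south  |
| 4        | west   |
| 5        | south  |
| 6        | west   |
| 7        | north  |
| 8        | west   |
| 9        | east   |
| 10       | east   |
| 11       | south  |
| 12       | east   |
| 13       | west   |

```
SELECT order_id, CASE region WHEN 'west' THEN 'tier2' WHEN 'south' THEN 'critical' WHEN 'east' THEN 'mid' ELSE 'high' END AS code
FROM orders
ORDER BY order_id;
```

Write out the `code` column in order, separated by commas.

critical, critical, tier2, critical, tier2, high, tier2, mid, mid, critical, mid, tier2

order_id=2: region='south' → critical
order_id=3: region='south' → critical
order_id=4: region='west' → tier2
order_id=5: region='south' → critical
order_id=6: region='west' → tier2
order_id=7: ELSE → high
order_id=8: region='west' → tier2
order_id=9: region='east' → mid
order_id=10: region='east' → mid
order_id=11: region='south' → critical
order_id=12: region='east' → mid
order_id=13: region='west' → tier2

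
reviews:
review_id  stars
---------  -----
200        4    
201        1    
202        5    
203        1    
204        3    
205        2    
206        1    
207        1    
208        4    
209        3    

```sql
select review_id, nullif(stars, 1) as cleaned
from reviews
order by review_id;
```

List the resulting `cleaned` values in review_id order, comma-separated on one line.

4, NULL, 5, NULL, 3, 2, NULL, NULL, 4, 3

review_id=200: stars=4 vs 1: differ → 4
review_id=201: stars=1 vs 1: equal → NULL
review_id=202: stars=5 vs 1: differ → 5
review_id=203: stars=1 vs 1: equal → NULL
review_id=204: stars=3 vs 1: differ → 3
review_id=205: stars=2 vs 1: differ → 2
review_id=206: stars=1 vs 1: equal → NULL
review_id=207: stars=1 vs 1: equal → NULL
review_id=208: stars=4 vs 1: differ → 4
review_id=209: stars=3 vs 1: differ → 3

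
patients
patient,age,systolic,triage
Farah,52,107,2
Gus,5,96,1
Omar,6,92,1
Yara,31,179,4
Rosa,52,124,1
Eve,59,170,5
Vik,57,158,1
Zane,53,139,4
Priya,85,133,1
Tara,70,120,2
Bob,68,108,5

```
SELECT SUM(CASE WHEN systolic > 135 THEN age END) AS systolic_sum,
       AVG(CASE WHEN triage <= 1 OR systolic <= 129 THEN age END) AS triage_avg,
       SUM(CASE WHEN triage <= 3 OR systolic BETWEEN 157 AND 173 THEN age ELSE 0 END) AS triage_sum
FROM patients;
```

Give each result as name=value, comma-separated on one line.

[systolic_sum: systolic > 135]
patient=Farah: ✗
patient=Gus: ✗
patient=Omar: ✗
patient=Yara: ✓ → 31
patient=Rosa: ✗
patient=Eve: ✓ → 59
patient=Vik: ✓ → 57
patient=Zane: ✓ → 53
patient=Priya: ✗
patient=Tara: ✗
patient=Bob: ✗
systolic_sum = 31 + 59 + 57 + 53 = 200
—
[triage_avg: triage <= 1 OR systolic <= 129]
patient=Farah: ✓ → 52
patient=Gus: ✓ → 5
patient=Omar: ✓ → 6
patient=Yara: ✗
patient=Rosa: ✓ → 52
patient=Eve: ✗
patient=Vik: ✓ → 57
patient=Zane: ✗
patient=Priya: ✓ → 85
patient=Tara: ✓ → 70
patient=Bob: ✓ → 68
triage_avg = (52 + 5 + 6 + 52 + 57 + 85 + 70 + 68) / 8 = 49.375
—
[triage_sum: triage <= 3 OR systolic BETWEEN 157 AND 173]
patient=Farah: ✓ → 52
patient=Gus: ✓ → 5
patient=Omar: ✓ → 6
patient=Yara: ✗
patient=Rosa: ✓ → 52
patient=Eve: ✓ → 59
patient=Vik: ✓ → 57
patient=Zane: ✗
patient=Priya: ✓ → 85
patient=Tara: ✓ → 70
patient=Bob: ✗
triage_sum = 52 + 5 + 6 + 52 + 59 + 57 + 85 + 70 = 386

systolic_sum=200, triage_avg=49.375, triage_sum=386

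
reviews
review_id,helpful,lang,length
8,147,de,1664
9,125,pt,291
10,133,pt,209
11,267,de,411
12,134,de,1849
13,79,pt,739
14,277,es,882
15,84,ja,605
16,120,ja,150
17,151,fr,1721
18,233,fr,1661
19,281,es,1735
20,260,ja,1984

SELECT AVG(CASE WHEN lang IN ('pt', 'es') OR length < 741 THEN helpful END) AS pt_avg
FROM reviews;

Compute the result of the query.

170.75

review_id=8: ✗
review_id=9: ✓ → 125
review_id=10: ✓ → 133
review_id=11: ✓ → 267
review_id=12: ✗
review_id=13: ✓ → 79
review_id=14: ✓ → 277
review_id=15: ✓ → 84
review_id=16: ✓ → 120
review_id=17: ✗
review_id=18: ✗
review_id=19: ✓ → 281
review_id=20: ✗
pt_avg = (125 + 133 + 267 + 79 + 277 + 84 + 120 + 281) / 8 = 170.75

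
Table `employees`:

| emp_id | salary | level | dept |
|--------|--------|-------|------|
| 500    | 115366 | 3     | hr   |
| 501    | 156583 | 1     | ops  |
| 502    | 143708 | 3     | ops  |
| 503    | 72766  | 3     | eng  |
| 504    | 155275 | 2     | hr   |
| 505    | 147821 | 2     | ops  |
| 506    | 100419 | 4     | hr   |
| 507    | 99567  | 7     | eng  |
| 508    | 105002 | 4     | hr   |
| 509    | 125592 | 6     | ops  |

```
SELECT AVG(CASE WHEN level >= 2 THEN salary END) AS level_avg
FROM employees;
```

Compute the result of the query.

emp_id=500: ✓ → 115366
emp_id=501: ✗
emp_id=502: ✓ → 143708
emp_id=503: ✓ → 72766
emp_id=504: ✓ → 155275
emp_id=505: ✓ → 147821
emp_id=506: ✓ → 100419
emp_id=507: ✓ → 99567
emp_id=508: ✓ → 105002
emp_id=509: ✓ → 125592
level_avg = (115366 + 143708 + 72766 + 155275 + 147821 + 100419 + 99567 + 105002 + 125592) / 9 = 118390.6666666667

118390.6666666667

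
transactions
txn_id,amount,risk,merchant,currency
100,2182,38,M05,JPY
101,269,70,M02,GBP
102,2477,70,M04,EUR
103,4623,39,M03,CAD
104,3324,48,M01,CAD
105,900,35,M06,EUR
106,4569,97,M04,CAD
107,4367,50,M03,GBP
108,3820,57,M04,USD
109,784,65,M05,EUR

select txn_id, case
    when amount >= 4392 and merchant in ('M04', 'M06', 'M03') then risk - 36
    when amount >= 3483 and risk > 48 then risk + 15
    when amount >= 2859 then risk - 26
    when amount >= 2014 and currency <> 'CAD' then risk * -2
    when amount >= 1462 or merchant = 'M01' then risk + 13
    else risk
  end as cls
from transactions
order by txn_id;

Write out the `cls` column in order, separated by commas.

-76, 70, -140, 3, 22, 35, 61, 65, 72, 65

txn_id=100: amount >= 2014 and currency <> 'CAD' → -76
txn_id=101: ELSE → 70
txn_id=102: amount >= 2014 and currency <> 'CAD' → -140
txn_id=103: amount >= 4392 and merchant in ('M04', 'M06', 'M03') → 3
txn_id=104: amount >= 2859 → 22
txn_id=105: ELSE → 35
txn_id=106: amount >= 4392 and merchant in ('M04', 'M06', 'M03') → 61
txn_id=107: amount >= 3483 and risk > 48 → 65
txn_id=108: amount >= 3483 and risk > 48 → 72
txn_id=109: ELSE → 65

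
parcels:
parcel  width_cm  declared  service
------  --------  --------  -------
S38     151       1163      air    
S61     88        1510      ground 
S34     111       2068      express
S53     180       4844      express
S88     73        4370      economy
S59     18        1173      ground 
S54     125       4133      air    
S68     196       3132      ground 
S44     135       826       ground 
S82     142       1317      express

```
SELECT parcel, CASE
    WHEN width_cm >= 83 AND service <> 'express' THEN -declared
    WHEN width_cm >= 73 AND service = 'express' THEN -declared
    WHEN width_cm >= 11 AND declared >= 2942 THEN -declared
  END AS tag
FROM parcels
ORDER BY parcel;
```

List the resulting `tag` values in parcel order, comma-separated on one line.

-2068, -1163, -826, -4844, -4133, NULL, -1510, -3132, -1317, -4370

parcel=S34: width_cm >= 73 AND service = 'express' → -2068
parcel=S38: width_cm >= 83 AND service <> 'express' → -1163
parcel=S44: width_cm >= 83 AND service <> 'express' → -826
parcel=S53: width_cm >= 73 AND service = 'express' → -4844
parcel=S54: width_cm >= 83 AND service <> 'express' → -4133
parcel=S59: (no match → NULL) → NULL
parcel=S61: width_cm >= 83 AND service <> 'express' → -1510
parcel=S68: width_cm >= 83 AND service <> 'express' → -3132
parcel=S82: width_cm >= 73 AND service = 'express' → -1317
parcel=S88: width_cm >= 11 AND declared >= 2942 → -4370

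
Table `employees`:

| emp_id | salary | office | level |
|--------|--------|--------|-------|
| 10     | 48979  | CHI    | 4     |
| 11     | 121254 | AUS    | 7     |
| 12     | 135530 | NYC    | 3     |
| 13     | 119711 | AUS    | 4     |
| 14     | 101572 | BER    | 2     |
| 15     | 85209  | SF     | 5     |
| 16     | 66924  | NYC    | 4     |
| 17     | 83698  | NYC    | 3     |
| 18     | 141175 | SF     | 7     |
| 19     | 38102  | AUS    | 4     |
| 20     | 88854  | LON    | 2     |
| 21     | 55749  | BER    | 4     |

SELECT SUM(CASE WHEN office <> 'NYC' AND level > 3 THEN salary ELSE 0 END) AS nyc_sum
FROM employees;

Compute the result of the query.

emp_id=10: ✓ → 48979
emp_id=11: ✓ → 121254
emp_id=12: ✗
emp_id=13: ✓ → 119711
emp_id=14: ✗
emp_id=15: ✓ → 85209
emp_id=16: ✗
emp_id=17: ✗
emp_id=18: ✓ → 141175
emp_id=19: ✓ → 38102
emp_id=20: ✗
emp_id=21: ✓ → 55749
nyc_sum = 48979 + 121254 + 119711 + 85209 + 141175 + 38102 + 55749 = 610179

610179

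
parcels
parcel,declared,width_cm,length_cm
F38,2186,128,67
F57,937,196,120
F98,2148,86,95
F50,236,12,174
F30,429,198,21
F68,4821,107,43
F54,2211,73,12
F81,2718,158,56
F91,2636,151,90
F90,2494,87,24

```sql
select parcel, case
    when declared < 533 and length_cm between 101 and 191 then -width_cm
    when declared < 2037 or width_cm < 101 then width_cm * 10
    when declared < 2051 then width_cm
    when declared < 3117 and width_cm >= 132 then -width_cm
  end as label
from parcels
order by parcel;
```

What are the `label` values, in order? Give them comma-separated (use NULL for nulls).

parcel=F30: declared < 2037 or width_cm < 101 → 1980
parcel=F38: (no match → NULL) → NULL
parcel=F50: declared < 533 and length_cm between 101 and 191 → -12
parcel=F54: declared < 2037 or width_cm < 101 → 730
parcel=F57: declared < 2037 or width_cm < 101 → 1960
parcel=F68: (no match → NULL) → NULL
parcel=F81: declared < 3117 and width_cm >= 132 → -158
parcel=F90: declared < 2037 or width_cm < 101 → 870
parcel=F91: declared < 3117 and width_cm >= 132 → -151
parcel=F98: declared < 2037 or width_cm < 101 → 860

1980, NULL, -12, 730, 1960, NULL, -158, 870, -151, 860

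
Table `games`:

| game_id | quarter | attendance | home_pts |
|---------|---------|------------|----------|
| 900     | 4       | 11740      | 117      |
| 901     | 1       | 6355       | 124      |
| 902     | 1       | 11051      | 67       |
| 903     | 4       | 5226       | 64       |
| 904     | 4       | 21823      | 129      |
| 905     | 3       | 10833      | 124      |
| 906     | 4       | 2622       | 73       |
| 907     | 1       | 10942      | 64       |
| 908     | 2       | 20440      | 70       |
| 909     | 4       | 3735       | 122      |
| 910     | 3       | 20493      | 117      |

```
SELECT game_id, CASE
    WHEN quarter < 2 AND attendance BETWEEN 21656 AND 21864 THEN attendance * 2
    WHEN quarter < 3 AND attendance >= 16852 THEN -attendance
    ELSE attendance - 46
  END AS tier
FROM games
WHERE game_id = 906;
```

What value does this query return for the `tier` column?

game_id = 906: quarter=4, attendance=2622, home_pts=73.
quarter < 2 AND attendance BETWEEN 21656 AND 21864 → false
quarter < 3 AND attendance >= 16852 → false
No prior WHEN matched → ELSE → 2576

2576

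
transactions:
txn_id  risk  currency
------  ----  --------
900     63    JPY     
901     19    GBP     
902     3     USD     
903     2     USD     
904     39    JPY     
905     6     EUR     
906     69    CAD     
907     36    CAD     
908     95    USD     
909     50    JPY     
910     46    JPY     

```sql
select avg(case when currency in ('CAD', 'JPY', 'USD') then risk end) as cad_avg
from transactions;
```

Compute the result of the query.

txn_id=900: ✓ → 63
txn_id=901: ✗
txn_id=902: ✓ → 3
txn_id=903: ✓ → 2
txn_id=904: ✓ → 39
txn_id=905: ✗
txn_id=906: ✓ → 69
txn_id=907: ✓ → 36
txn_id=908: ✓ → 95
txn_id=909: ✓ → 50
txn_id=910: ✓ → 46
cad_avg = (63 + 3 + 2 + 39 + 69 + 36 + 95 + 50 + 46) / 9 = 44.7777777778

44.7777777778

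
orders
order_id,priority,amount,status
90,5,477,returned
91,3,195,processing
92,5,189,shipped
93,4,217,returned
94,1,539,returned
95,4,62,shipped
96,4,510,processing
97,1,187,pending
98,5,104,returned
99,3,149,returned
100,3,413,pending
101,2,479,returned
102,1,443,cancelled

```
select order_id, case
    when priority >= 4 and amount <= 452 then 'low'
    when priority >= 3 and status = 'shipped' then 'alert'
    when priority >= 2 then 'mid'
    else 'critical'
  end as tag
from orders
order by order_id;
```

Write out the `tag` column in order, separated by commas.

order_id=90: priority >= 2 → mid
order_id=91: priority >= 2 → mid
order_id=92: priority >= 4 and amount <= 452 → low
order_id=93: priority >= 4 and amount <= 452 → low
order_id=94: ELSE → critical
order_id=95: priority >= 4 and amount <= 452 → low
order_id=96: priority >= 2 → mid
order_id=97: ELSE → critical
order_id=98: priority >= 4 and amount <= 452 → low
order_id=99: priority >= 2 → mid
order_id=100: priority >= 2 → mid
order_id=101: priority >= 2 → mid
order_id=102: ELSE → critical

mid, mid, low, low, critical, low, mid, critical, low, mid, mid, mid, critical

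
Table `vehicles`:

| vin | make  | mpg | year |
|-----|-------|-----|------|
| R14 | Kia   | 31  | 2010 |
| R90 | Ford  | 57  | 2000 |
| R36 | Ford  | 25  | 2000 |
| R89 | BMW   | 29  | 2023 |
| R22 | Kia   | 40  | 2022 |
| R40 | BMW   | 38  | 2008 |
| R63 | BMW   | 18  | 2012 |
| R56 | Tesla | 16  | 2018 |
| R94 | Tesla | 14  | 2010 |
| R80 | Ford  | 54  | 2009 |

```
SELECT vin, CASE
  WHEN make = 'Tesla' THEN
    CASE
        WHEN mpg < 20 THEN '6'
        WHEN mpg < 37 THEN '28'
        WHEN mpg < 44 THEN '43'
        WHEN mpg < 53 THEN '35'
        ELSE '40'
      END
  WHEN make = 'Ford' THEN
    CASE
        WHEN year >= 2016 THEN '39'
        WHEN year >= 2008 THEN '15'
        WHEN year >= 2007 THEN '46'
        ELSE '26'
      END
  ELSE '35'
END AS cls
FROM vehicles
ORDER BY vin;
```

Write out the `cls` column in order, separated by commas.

35, 35, 26, 35, 6, 35, 15, 35, 26, 6

vin=R14: make='Kia' → outer ELSE → 35
vin=R22: make='Kia' → outer ELSE → 35
vin=R36: make='Ford' → inner[ELSE] → 26
vin=R40: make='BMW' → outer ELSE → 35
vin=R56: make='Tesla' → inner[mpg < 20] → 6
vin=R63: make='BMW' → outer ELSE → 35
vin=R80: make='Ford' → inner[year >= 2008] → 15
vin=R89: make='BMW' → outer ELSE → 35
vin=R90: make='Ford' → inner[ELSE] → 26
vin=R94: make='Tesla' → inner[mpg < 20] → 6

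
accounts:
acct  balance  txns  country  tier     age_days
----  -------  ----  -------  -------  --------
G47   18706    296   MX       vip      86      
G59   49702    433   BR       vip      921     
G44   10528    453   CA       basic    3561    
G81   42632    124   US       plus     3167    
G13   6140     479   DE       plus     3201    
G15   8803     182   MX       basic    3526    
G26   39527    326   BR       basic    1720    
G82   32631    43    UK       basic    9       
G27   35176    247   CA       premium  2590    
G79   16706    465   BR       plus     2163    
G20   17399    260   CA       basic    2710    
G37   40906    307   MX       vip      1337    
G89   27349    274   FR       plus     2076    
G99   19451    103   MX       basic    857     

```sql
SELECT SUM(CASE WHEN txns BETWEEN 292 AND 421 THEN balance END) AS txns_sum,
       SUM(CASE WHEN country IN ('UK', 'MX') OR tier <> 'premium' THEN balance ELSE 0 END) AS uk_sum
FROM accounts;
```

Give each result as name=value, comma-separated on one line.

txns_sum=99139, uk_sum=330480

[txns_sum: txns BETWEEN 292 AND 421]
acct=G47: ✓ → 18706
acct=G59: ✗
acct=G44: ✗
acct=G81: ✗
acct=G13: ✗
acct=G15: ✗
acct=G26: ✓ → 39527
acct=G82: ✗
acct=G27: ✗
acct=G79: ✗
acct=G20: ✗
acct=G37: ✓ → 40906
acct=G89: ✗
acct=G99: ✗
txns_sum = 18706 + 39527 + 40906 = 99139
—
[uk_sum: country IN ('UK', 'MX') OR tier <> 'premium']
acct=G47: ✓ → 18706
acct=G59: ✓ → 49702
acct=G44: ✓ → 10528
acct=G81: ✓ → 42632
acct=G13: ✓ → 6140
acct=G15: ✓ → 8803
acct=G26: ✓ → 39527
acct=G82: ✓ → 32631
acct=G27: ✗
acct=G79: ✓ → 16706
acct=G20: ✓ → 17399
acct=G37: ✓ → 40906
acct=G89: ✓ → 27349
acct=G99: ✓ → 19451
uk_sum = 18706 + 49702 + 10528 + 42632 + 6140 + 8803 + 39527 + 32631 + 16706 + 17399 + 40906 + 27349 + 19451 = 330480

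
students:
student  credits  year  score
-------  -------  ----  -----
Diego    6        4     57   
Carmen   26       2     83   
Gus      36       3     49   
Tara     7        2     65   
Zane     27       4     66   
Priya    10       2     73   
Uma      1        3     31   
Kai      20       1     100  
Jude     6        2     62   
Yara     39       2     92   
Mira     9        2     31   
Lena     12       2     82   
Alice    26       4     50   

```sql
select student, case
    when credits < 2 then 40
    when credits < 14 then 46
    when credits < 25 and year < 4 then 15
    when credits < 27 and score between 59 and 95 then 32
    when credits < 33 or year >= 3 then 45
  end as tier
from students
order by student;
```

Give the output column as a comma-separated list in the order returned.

45, 32, 46, 45, 46, 15, 46, 46, 46, 46, 40, NULL, 45

student=Alice: credits < 33 or year >= 3 → 45
student=Carmen: credits < 27 and score between 59 and 95 → 32
student=Diego: credits < 14 → 46
student=Gus: credits < 33 or year >= 3 → 45
student=Jude: credits < 14 → 46
student=Kai: credits < 25 and year < 4 → 15
student=Lena: credits < 14 → 46
student=Mira: credits < 14 → 46
student=Priya: credits < 14 → 46
student=Tara: credits < 14 → 46
student=Uma: credits < 2 → 40
student=Yara: (no match → NULL) → NULL
student=Zane: credits < 33 or year >= 3 → 45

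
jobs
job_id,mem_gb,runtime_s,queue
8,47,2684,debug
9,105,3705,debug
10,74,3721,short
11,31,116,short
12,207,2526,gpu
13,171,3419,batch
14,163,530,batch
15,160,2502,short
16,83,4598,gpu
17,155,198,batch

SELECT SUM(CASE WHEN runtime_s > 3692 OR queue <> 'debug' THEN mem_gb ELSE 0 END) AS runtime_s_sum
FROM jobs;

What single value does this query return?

1149

job_id=8: ✗
job_id=9: ✓ → 105
job_id=10: ✓ → 74
job_id=11: ✓ → 31
job_id=12: ✓ → 207
job_id=13: ✓ → 171
job_id=14: ✓ → 163
job_id=15: ✓ → 160
job_id=16: ✓ → 83
job_id=17: ✓ → 155
runtime_s_sum = 105 + 74 + 31 + 207 + 171 + 163 + 160 + 83 + 155 = 1149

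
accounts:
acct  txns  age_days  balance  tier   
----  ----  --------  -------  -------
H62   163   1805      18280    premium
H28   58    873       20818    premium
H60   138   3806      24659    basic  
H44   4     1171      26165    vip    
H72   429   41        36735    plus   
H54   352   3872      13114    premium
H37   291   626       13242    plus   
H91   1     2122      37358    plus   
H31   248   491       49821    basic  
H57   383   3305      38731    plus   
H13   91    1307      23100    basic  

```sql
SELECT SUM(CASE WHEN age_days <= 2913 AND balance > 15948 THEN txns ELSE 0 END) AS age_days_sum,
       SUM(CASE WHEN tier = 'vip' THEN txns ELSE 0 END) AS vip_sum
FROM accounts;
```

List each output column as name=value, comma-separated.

[age_days_sum: age_days <= 2913 AND balance > 15948]
acct=H62: ✓ → 163
acct=H28: ✓ → 58
acct=H60: ✗
acct=H44: ✓ → 4
acct=H72: ✓ → 429
acct=H54: ✗
acct=H37: ✗
acct=H91: ✓ → 1
acct=H31: ✓ → 248
acct=H57: ✗
acct=H13: ✓ → 91
age_days_sum = 163 + 58 + 4 + 429 + 1 + 248 + 91 = 994
—
[vip_sum: tier = 'vip']
acct=H62: ✗
acct=H28: ✗
acct=H60: ✗
acct=H44: ✓ → 4
acct=H72: ✗
acct=H54: ✗
acct=H37: ✗
acct=H91: ✗
acct=H31: ✗
acct=H57: ✗
acct=H13: ✗
vip_sum = 4

age_days_sum=994, vip_sum=4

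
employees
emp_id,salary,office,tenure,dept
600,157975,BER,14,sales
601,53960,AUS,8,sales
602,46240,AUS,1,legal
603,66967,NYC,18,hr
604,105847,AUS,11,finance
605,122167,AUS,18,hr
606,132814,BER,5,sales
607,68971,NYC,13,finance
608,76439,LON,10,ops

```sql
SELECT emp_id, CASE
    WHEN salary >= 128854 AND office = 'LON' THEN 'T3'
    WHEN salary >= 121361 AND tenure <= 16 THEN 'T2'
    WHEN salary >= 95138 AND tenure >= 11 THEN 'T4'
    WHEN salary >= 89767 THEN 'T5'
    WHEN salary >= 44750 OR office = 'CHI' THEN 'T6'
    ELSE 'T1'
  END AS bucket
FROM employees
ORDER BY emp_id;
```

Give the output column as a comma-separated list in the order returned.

T2, T6, T6, T6, T4, T4, T2, T6, T6

emp_id=600: salary >= 121361 AND tenure <= 16 → T2
emp_id=601: salary >= 44750 OR office = 'CHI' → T6
emp_id=602: salary >= 44750 OR office = 'CHI' → T6
emp_id=603: salary >= 44750 OR office = 'CHI' → T6
emp_id=604: salary >= 95138 AND tenure >= 11 → T4
emp_id=605: salary >= 95138 AND tenure >= 11 → T4
emp_id=606: salary >= 121361 AND tenure <= 16 → T2
emp_id=607: salary >= 44750 OR office = 'CHI' → T6
emp_id=608: salary >= 44750 OR office = 'CHI' → T6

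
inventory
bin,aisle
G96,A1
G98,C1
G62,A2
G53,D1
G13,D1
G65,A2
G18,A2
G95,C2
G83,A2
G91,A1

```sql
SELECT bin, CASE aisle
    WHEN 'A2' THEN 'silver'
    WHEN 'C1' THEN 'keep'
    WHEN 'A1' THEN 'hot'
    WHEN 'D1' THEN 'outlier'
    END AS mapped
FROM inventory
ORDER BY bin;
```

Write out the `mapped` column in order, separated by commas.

bin=G13: aisle='D1' → outlier
bin=G18: aisle='A2' → silver
bin=G53: aisle='D1' → outlier
bin=G62: aisle='A2' → silver
bin=G65: aisle='A2' → silver
bin=G83: aisle='A2' → silver
bin=G91: aisle='A1' → hot
bin=G95: (no match → NULL) → NULL
bin=G96: aisle='A1' → hot
bin=G98: aisle='C1' → keep

outlier, silver, outlier, silver, silver, silver, hot, NULL, hot, keep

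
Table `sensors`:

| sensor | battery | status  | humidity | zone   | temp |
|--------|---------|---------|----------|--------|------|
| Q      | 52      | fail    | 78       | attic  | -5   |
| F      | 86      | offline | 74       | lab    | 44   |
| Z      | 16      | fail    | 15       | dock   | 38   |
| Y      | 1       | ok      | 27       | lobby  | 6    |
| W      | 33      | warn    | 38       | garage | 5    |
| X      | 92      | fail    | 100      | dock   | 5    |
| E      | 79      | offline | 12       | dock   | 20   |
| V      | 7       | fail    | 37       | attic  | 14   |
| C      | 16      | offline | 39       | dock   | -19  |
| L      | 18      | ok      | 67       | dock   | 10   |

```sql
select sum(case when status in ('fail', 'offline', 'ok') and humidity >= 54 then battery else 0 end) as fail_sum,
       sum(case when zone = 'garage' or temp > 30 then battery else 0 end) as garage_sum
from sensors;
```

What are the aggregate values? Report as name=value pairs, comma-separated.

[fail_sum: status in ('fail', 'offline', 'ok') and humidity >= 54]
sensor=Q: ✓ → 52
sensor=F: ✓ → 86
sensor=Z: ✗
sensor=Y: ✗
sensor=W: ✗
sensor=X: ✓ → 92
sensor=E: ✗
sensor=V: ✗
sensor=C: ✗
sensor=L: ✓ → 18
fail_sum = 52 + 86 + 92 + 18 = 248
—
[garage_sum: zone = 'garage' or temp > 30]
sensor=Q: ✗
sensor=F: ✓ → 86
sensor=Z: ✓ → 16
sensor=Y: ✗
sensor=W: ✓ → 33
sensor=X: ✗
sensor=E: ✗
sensor=V: ✗
sensor=C: ✗
sensor=L: ✗
garage_sum = 86 + 16 + 33 = 135

fail_sum=248, garage_sum=135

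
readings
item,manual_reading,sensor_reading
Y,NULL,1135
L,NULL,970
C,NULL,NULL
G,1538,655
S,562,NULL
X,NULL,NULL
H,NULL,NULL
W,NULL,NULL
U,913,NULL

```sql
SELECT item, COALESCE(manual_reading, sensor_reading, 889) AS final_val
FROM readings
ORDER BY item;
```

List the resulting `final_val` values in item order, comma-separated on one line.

889, 1538, 889, 970, 562, 913, 889, 889, 1135

item=C: manual_reading=NULL, sensor_reading=NULL, → literal 889 → 889
item=G: manual_reading=1538 → 1538
item=H: manual_reading=NULL, sensor_reading=NULL, → literal 889 → 889
item=L: manual_reading=NULL, sensor_reading=970 → 970
item=S: manual_reading=562 → 562
item=U: manual_reading=913 → 913
item=W: manual_reading=NULL, sensor_reading=NULL, → literal 889 → 889
item=X: manual_reading=NULL, sensor_reading=NULL, → literal 889 → 889
item=Y: manual_reading=NULL, sensor_reading=1135 → 1135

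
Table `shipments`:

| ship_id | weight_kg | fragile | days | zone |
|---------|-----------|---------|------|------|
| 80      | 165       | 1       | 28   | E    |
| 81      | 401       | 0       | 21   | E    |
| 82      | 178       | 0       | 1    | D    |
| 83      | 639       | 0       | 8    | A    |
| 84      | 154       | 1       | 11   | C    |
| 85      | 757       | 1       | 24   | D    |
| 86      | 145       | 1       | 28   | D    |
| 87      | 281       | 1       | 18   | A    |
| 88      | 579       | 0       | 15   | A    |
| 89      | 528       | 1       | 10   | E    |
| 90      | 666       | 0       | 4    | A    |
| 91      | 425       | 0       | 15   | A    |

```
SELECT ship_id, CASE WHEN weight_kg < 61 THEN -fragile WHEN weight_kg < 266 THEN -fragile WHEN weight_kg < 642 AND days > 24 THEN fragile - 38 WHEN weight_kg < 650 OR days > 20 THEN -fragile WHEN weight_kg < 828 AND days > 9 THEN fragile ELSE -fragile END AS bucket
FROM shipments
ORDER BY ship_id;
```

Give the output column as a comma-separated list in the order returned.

-1, 0, 0, 0, -1, -1, -1, -1, 0, -1, 0, 0

ship_id=80: weight_kg < 266 → -1
ship_id=81: weight_kg < 650 OR days > 20 → 0
ship_id=82: weight_kg < 266 → 0
ship_id=83: weight_kg < 650 OR days > 20 → 0
ship_id=84: weight_kg < 266 → -1
ship_id=85: weight_kg < 650 OR days > 20 → -1
ship_id=86: weight_kg < 266 → -1
ship_id=87: weight_kg < 650 OR days > 20 → -1
ship_id=88: weight_kg < 650 OR days > 20 → 0
ship_id=89: weight_kg < 650 OR days > 20 → -1
ship_id=90: ELSE → 0
ship_id=91: weight_kg < 650 OR days > 20 → 0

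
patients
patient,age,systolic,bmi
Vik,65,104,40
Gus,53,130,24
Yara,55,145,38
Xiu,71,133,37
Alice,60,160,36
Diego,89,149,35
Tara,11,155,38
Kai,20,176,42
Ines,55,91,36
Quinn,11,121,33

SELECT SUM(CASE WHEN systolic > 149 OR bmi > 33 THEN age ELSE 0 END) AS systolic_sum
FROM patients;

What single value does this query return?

patient=Vik: ✓ → 65
patient=Gus: ✗
patient=Yara: ✓ → 55
patient=Xiu: ✓ → 71
patient=Alice: ✓ → 60
patient=Diego: ✓ → 89
patient=Tara: ✓ → 11
patient=Kai: ✓ → 20
patient=Ines: ✓ → 55
patient=Quinn: ✗
systolic_sum = 65 + 55 + 71 + 60 + 89 + 11 + 20 + 55 = 426

426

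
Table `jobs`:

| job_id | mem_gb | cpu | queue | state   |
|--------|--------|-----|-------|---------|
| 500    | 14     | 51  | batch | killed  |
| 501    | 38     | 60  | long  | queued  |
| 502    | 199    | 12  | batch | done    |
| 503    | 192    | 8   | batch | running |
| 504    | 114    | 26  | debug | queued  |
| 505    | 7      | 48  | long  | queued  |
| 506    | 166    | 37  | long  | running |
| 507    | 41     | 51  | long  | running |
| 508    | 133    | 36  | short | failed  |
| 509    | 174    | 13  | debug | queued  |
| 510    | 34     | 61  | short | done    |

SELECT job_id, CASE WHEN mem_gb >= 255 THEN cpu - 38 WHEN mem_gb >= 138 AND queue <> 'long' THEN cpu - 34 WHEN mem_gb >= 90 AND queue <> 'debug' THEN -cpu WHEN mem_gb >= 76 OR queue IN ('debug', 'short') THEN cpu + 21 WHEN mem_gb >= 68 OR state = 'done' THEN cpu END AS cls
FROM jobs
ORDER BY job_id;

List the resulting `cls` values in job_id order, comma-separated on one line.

job_id=500: (no match → NULL) → NULL
job_id=501: (no match → NULL) → NULL
job_id=502: mem_gb >= 138 AND queue <> 'long' → -22
job_id=503: mem_gb >= 138 AND queue <> 'long' → -26
job_id=504: mem_gb >= 76 OR queue IN ('debug', 'short') → 47
job_id=505: (no match → NULL) → NULL
job_id=506: mem_gb >= 90 AND queue <> 'debug' → -37
job_id=507: (no match → NULL) → NULL
job_id=508: mem_gb >= 90 AND queue <> 'debug' → -36
job_id=509: mem_gb >= 138 AND queue <> 'long' → -21
job_id=510: mem_gb >= 76 OR queue IN ('debug', 'short') → 82

NULL, NULL, -22, -26, 47, NULL, -37, NULL, -36, -21, 82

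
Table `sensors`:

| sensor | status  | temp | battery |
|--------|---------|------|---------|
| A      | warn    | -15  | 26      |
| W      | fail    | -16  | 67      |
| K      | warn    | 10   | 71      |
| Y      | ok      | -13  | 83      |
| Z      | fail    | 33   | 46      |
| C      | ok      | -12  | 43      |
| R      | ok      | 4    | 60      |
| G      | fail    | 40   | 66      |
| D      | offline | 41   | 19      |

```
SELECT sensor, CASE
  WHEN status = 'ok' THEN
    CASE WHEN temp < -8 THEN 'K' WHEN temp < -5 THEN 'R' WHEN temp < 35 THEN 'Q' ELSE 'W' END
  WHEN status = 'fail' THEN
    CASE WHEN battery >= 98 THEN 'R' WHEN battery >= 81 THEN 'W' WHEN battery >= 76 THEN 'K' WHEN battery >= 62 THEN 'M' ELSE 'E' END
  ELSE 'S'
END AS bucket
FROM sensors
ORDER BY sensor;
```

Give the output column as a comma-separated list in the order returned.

sensor=A: status='warn' → outer ELSE → S
sensor=C: status='ok' → inner[temp < -8] → K
sensor=D: status='offline' → outer ELSE → S
sensor=G: status='fail' → inner[battery >= 62] → M
sensor=K: status='warn' → outer ELSE → S
sensor=R: status='ok' → inner[temp < 35] → Q
sensor=W: status='fail' → inner[battery >= 62] → M
sensor=Y: status='ok' → inner[temp < -8] → K
sensor=Z: status='fail' → inner[ELSE] → E

S, K, S, M, S, Q, M, K, E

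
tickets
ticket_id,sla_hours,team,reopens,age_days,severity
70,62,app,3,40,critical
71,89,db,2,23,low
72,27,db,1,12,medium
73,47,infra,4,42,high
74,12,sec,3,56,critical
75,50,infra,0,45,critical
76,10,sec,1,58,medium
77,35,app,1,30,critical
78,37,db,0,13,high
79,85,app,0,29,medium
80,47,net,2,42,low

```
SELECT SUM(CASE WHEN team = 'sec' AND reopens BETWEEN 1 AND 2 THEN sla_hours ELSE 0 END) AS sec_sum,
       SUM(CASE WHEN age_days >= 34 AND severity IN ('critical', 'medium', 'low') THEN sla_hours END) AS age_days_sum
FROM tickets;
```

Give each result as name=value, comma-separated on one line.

[sec_sum: team = 'sec' AND reopens BETWEEN 1 AND 2]
ticket_id=70: ✗
ticket_id=71: ✗
ticket_id=72: ✗
ticket_id=73: ✗
ticket_id=74: ✗
ticket_id=75: ✗
ticket_id=76: ✓ → 10
ticket_id=77: ✗
ticket_id=78: ✗
ticket_id=79: ✗
ticket_id=80: ✗
sec_sum = 10
—
[age_days_sum: age_days >= 34 AND severity IN ('critical', 'medium', 'low')]
ticket_id=70: ✓ → 62
ticket_id=71: ✗
ticket_id=72: ✗
ticket_id=73: ✗
ticket_id=74: ✓ → 12
ticket_id=75: ✓ → 50
ticket_id=76: ✓ → 10
ticket_id=77: ✗
ticket_id=78: ✗
ticket_id=79: ✗
ticket_id=80: ✓ → 47
age_days_sum = 62 + 12 + 50 + 10 + 47 = 181

sec_sum=10, age_days_sum=181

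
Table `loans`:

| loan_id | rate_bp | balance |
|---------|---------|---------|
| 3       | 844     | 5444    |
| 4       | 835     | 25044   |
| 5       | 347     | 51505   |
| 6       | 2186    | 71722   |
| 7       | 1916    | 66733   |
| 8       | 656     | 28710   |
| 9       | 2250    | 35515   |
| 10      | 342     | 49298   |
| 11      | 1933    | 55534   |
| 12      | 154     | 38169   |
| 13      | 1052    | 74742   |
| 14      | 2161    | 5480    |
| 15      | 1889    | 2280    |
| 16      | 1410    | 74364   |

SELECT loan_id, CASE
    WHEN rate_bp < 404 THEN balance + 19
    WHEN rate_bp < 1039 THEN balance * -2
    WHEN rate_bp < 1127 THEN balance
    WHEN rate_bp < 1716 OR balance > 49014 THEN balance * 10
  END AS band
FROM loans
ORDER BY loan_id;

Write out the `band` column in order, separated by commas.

loan_id=3: rate_bp < 1039 → -10888
loan_id=4: rate_bp < 1039 → -50088
loan_id=5: rate_bp < 404 → 51524
loan_id=6: rate_bp < 1716 OR balance > 49014 → 717220
loan_id=7: rate_bp < 1716 OR balance > 49014 → 667330
loan_id=8: rate_bp < 1039 → -57420
loan_id=9: (no match → NULL) → NULL
loan_id=10: rate_bp < 404 → 49317
loan_id=11: rate_bp < 1716 OR balance > 49014 → 555340
loan_id=12: rate_bp < 404 → 38188
loan_id=13: rate_bp < 1127 → 74742
loan_id=14: (no match → NULL) → NULL
loan_id=15: (no match → NULL) → NULL
loan_id=16: rate_bp < 1716 OR balance > 49014 → 743640

-10888, -50088, 51524, 717220, 667330, -57420, NULL, 49317, 555340, 38188, 74742, NULL, NULL, 743640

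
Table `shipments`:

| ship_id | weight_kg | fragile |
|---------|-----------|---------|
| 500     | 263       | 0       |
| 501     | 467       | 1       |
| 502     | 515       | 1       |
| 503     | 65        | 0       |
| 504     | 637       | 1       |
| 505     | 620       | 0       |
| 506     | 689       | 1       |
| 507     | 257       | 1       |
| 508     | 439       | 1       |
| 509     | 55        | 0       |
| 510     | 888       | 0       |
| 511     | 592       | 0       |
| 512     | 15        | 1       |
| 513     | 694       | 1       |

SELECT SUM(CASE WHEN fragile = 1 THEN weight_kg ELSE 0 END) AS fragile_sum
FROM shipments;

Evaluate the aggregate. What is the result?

ship_id=500: ✗
ship_id=501: ✓ → 467
ship_id=502: ✓ → 515
ship_id=503: ✗
ship_id=504: ✓ → 637
ship_id=505: ✗
ship_id=506: ✓ → 689
ship_id=507: ✓ → 257
ship_id=508: ✓ → 439
ship_id=509: ✗
ship_id=510: ✗
ship_id=511: ✗
ship_id=512: ✓ → 15
ship_id=513: ✓ → 694
fragile_sum = 467 + 515 + 637 + 689 + 257 + 439 + 15 + 694 = 3713

3713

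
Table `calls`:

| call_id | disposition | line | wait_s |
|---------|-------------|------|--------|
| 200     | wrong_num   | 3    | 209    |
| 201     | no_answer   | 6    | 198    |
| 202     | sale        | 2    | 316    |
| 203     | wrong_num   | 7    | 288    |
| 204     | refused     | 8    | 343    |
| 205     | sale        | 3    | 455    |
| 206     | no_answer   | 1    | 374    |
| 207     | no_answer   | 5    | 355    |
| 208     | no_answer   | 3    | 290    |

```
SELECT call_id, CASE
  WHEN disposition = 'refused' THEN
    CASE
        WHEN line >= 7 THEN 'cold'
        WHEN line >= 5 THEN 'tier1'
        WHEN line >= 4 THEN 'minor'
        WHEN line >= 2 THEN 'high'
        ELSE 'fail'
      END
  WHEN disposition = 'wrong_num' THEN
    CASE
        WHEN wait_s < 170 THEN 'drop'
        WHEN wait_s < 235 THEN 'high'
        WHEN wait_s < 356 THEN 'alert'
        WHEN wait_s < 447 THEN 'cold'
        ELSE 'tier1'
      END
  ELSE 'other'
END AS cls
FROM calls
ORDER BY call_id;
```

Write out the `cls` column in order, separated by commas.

high, other, other, alert, cold, other, other, other, other

call_id=200: disposition='wrong_num' → inner[wait_s < 235] → high
call_id=201: disposition='no_answer' → outer ELSE → other
call_id=202: disposition='sale' → outer ELSE → other
call_id=203: disposition='wrong_num' → inner[wait_s < 356] → alert
call_id=204: disposition='refused' → inner[line >= 7] → cold
call_id=205: disposition='sale' → outer ELSE → other
call_id=206: disposition='no_answer' → outer ELSE → other
call_id=207: disposition='no_answer' → outer ELSE → other
call_id=208: disposition='no_answer' → outer ELSE → other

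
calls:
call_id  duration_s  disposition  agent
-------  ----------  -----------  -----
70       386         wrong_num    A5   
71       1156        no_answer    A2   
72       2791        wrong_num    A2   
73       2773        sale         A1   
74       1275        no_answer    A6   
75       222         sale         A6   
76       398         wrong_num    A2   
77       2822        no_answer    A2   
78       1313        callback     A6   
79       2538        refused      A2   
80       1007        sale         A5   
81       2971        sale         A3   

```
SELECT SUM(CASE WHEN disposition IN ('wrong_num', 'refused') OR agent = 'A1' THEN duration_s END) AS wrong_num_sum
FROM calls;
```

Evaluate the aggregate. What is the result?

8886

call_id=70: ✓ → 386
call_id=71: ✗
call_id=72: ✓ → 2791
call_id=73: ✓ → 2773
call_id=74: ✗
call_id=75: ✗
call_id=76: ✓ → 398
call_id=77: ✗
call_id=78: ✗
call_id=79: ✓ → 2538
call_id=80: ✗
call_id=81: ✗
wrong_num_sum = 386 + 2791 + 2773 + 398 + 2538 = 8886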